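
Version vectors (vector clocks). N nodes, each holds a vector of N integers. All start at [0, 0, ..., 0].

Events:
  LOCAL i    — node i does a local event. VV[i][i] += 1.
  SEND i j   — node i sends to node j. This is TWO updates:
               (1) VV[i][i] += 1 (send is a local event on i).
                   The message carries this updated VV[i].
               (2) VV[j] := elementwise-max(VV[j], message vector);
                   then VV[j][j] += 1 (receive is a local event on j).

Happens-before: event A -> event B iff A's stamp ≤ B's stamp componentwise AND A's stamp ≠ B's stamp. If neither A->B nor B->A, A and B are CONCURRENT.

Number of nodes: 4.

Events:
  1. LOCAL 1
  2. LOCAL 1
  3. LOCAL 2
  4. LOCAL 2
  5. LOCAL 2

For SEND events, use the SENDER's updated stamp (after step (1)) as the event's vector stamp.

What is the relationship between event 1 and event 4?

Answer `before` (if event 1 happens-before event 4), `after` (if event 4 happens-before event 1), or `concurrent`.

Initial: VV[0]=[0, 0, 0, 0]
Initial: VV[1]=[0, 0, 0, 0]
Initial: VV[2]=[0, 0, 0, 0]
Initial: VV[3]=[0, 0, 0, 0]
Event 1: LOCAL 1: VV[1][1]++ -> VV[1]=[0, 1, 0, 0]
Event 2: LOCAL 1: VV[1][1]++ -> VV[1]=[0, 2, 0, 0]
Event 3: LOCAL 2: VV[2][2]++ -> VV[2]=[0, 0, 1, 0]
Event 4: LOCAL 2: VV[2][2]++ -> VV[2]=[0, 0, 2, 0]
Event 5: LOCAL 2: VV[2][2]++ -> VV[2]=[0, 0, 3, 0]
Event 1 stamp: [0, 1, 0, 0]
Event 4 stamp: [0, 0, 2, 0]
[0, 1, 0, 0] <= [0, 0, 2, 0]? False
[0, 0, 2, 0] <= [0, 1, 0, 0]? False
Relation: concurrent

Answer: concurrent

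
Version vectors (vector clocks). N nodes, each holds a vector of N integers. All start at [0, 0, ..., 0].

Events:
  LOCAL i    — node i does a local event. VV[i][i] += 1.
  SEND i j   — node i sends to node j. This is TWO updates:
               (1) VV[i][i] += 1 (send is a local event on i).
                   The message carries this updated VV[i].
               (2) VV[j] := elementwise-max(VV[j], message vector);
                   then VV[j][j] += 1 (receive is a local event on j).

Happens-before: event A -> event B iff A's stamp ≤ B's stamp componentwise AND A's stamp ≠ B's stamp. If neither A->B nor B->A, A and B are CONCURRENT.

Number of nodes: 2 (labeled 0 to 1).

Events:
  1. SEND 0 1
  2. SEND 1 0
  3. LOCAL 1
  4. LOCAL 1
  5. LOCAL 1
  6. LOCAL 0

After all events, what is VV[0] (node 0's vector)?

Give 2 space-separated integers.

Answer: 3 2

Derivation:
Initial: VV[0]=[0, 0]
Initial: VV[1]=[0, 0]
Event 1: SEND 0->1: VV[0][0]++ -> VV[0]=[1, 0], msg_vec=[1, 0]; VV[1]=max(VV[1],msg_vec) then VV[1][1]++ -> VV[1]=[1, 1]
Event 2: SEND 1->0: VV[1][1]++ -> VV[1]=[1, 2], msg_vec=[1, 2]; VV[0]=max(VV[0],msg_vec) then VV[0][0]++ -> VV[0]=[2, 2]
Event 3: LOCAL 1: VV[1][1]++ -> VV[1]=[1, 3]
Event 4: LOCAL 1: VV[1][1]++ -> VV[1]=[1, 4]
Event 5: LOCAL 1: VV[1][1]++ -> VV[1]=[1, 5]
Event 6: LOCAL 0: VV[0][0]++ -> VV[0]=[3, 2]
Final vectors: VV[0]=[3, 2]; VV[1]=[1, 5]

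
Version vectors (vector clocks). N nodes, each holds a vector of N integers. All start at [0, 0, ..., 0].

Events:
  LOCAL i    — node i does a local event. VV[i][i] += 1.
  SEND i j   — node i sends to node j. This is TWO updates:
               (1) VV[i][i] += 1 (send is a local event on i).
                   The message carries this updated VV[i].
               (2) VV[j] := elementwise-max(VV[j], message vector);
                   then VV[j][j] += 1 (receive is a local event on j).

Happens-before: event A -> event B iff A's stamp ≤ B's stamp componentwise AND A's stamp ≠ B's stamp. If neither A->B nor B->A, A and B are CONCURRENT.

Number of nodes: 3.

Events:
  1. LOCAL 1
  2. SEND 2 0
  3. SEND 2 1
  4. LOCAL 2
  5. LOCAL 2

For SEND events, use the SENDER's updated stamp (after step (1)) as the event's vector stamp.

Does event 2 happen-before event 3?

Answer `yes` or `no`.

Answer: yes

Derivation:
Initial: VV[0]=[0, 0, 0]
Initial: VV[1]=[0, 0, 0]
Initial: VV[2]=[0, 0, 0]
Event 1: LOCAL 1: VV[1][1]++ -> VV[1]=[0, 1, 0]
Event 2: SEND 2->0: VV[2][2]++ -> VV[2]=[0, 0, 1], msg_vec=[0, 0, 1]; VV[0]=max(VV[0],msg_vec) then VV[0][0]++ -> VV[0]=[1, 0, 1]
Event 3: SEND 2->1: VV[2][2]++ -> VV[2]=[0, 0, 2], msg_vec=[0, 0, 2]; VV[1]=max(VV[1],msg_vec) then VV[1][1]++ -> VV[1]=[0, 2, 2]
Event 4: LOCAL 2: VV[2][2]++ -> VV[2]=[0, 0, 3]
Event 5: LOCAL 2: VV[2][2]++ -> VV[2]=[0, 0, 4]
Event 2 stamp: [0, 0, 1]
Event 3 stamp: [0, 0, 2]
[0, 0, 1] <= [0, 0, 2]? True. Equal? False. Happens-before: True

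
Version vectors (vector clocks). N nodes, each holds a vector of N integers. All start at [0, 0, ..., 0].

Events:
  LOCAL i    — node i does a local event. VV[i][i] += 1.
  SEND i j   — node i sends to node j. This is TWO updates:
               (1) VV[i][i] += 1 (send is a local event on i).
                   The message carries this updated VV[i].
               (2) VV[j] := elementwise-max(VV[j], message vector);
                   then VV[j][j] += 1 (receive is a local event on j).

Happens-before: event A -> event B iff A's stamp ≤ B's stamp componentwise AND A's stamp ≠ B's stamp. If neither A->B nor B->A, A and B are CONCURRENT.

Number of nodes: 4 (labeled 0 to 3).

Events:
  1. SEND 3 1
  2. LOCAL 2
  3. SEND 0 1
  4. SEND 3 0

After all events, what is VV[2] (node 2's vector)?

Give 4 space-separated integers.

Answer: 0 0 1 0

Derivation:
Initial: VV[0]=[0, 0, 0, 0]
Initial: VV[1]=[0, 0, 0, 0]
Initial: VV[2]=[0, 0, 0, 0]
Initial: VV[3]=[0, 0, 0, 0]
Event 1: SEND 3->1: VV[3][3]++ -> VV[3]=[0, 0, 0, 1], msg_vec=[0, 0, 0, 1]; VV[1]=max(VV[1],msg_vec) then VV[1][1]++ -> VV[1]=[0, 1, 0, 1]
Event 2: LOCAL 2: VV[2][2]++ -> VV[2]=[0, 0, 1, 0]
Event 3: SEND 0->1: VV[0][0]++ -> VV[0]=[1, 0, 0, 0], msg_vec=[1, 0, 0, 0]; VV[1]=max(VV[1],msg_vec) then VV[1][1]++ -> VV[1]=[1, 2, 0, 1]
Event 4: SEND 3->0: VV[3][3]++ -> VV[3]=[0, 0, 0, 2], msg_vec=[0, 0, 0, 2]; VV[0]=max(VV[0],msg_vec) then VV[0][0]++ -> VV[0]=[2, 0, 0, 2]
Final vectors: VV[0]=[2, 0, 0, 2]; VV[1]=[1, 2, 0, 1]; VV[2]=[0, 0, 1, 0]; VV[3]=[0, 0, 0, 2]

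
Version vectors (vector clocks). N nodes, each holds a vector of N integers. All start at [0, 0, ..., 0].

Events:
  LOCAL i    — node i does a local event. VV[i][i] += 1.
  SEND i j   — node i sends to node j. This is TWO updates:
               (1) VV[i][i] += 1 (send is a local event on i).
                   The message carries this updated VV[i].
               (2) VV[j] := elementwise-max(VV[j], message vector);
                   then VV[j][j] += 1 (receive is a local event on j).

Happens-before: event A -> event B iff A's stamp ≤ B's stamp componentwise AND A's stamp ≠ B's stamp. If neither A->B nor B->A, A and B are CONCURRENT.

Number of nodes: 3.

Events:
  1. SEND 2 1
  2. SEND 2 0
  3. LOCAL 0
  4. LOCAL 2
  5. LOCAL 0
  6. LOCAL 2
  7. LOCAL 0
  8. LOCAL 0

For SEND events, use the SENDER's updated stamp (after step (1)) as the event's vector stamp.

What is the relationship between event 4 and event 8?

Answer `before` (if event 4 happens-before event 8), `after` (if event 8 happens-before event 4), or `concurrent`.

Answer: concurrent

Derivation:
Initial: VV[0]=[0, 0, 0]
Initial: VV[1]=[0, 0, 0]
Initial: VV[2]=[0, 0, 0]
Event 1: SEND 2->1: VV[2][2]++ -> VV[2]=[0, 0, 1], msg_vec=[0, 0, 1]; VV[1]=max(VV[1],msg_vec) then VV[1][1]++ -> VV[1]=[0, 1, 1]
Event 2: SEND 2->0: VV[2][2]++ -> VV[2]=[0, 0, 2], msg_vec=[0, 0, 2]; VV[0]=max(VV[0],msg_vec) then VV[0][0]++ -> VV[0]=[1, 0, 2]
Event 3: LOCAL 0: VV[0][0]++ -> VV[0]=[2, 0, 2]
Event 4: LOCAL 2: VV[2][2]++ -> VV[2]=[0, 0, 3]
Event 5: LOCAL 0: VV[0][0]++ -> VV[0]=[3, 0, 2]
Event 6: LOCAL 2: VV[2][2]++ -> VV[2]=[0, 0, 4]
Event 7: LOCAL 0: VV[0][0]++ -> VV[0]=[4, 0, 2]
Event 8: LOCAL 0: VV[0][0]++ -> VV[0]=[5, 0, 2]
Event 4 stamp: [0, 0, 3]
Event 8 stamp: [5, 0, 2]
[0, 0, 3] <= [5, 0, 2]? False
[5, 0, 2] <= [0, 0, 3]? False
Relation: concurrent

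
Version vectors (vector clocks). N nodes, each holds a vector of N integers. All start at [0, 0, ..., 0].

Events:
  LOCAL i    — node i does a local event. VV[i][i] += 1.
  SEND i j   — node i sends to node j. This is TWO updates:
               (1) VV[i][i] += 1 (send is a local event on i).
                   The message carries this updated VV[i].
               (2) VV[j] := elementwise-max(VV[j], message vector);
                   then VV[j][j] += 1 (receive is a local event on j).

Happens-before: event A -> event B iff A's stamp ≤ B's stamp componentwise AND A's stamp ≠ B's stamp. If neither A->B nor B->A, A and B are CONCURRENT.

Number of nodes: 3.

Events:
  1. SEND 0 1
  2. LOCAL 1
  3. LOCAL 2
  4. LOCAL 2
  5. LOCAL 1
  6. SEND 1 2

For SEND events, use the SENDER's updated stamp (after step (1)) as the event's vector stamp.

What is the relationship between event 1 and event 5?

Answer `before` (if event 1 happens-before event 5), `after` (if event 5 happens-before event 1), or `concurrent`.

Initial: VV[0]=[0, 0, 0]
Initial: VV[1]=[0, 0, 0]
Initial: VV[2]=[0, 0, 0]
Event 1: SEND 0->1: VV[0][0]++ -> VV[0]=[1, 0, 0], msg_vec=[1, 0, 0]; VV[1]=max(VV[1],msg_vec) then VV[1][1]++ -> VV[1]=[1, 1, 0]
Event 2: LOCAL 1: VV[1][1]++ -> VV[1]=[1, 2, 0]
Event 3: LOCAL 2: VV[2][2]++ -> VV[2]=[0, 0, 1]
Event 4: LOCAL 2: VV[2][2]++ -> VV[2]=[0, 0, 2]
Event 5: LOCAL 1: VV[1][1]++ -> VV[1]=[1, 3, 0]
Event 6: SEND 1->2: VV[1][1]++ -> VV[1]=[1, 4, 0], msg_vec=[1, 4, 0]; VV[2]=max(VV[2],msg_vec) then VV[2][2]++ -> VV[2]=[1, 4, 3]
Event 1 stamp: [1, 0, 0]
Event 5 stamp: [1, 3, 0]
[1, 0, 0] <= [1, 3, 0]? True
[1, 3, 0] <= [1, 0, 0]? False
Relation: before

Answer: before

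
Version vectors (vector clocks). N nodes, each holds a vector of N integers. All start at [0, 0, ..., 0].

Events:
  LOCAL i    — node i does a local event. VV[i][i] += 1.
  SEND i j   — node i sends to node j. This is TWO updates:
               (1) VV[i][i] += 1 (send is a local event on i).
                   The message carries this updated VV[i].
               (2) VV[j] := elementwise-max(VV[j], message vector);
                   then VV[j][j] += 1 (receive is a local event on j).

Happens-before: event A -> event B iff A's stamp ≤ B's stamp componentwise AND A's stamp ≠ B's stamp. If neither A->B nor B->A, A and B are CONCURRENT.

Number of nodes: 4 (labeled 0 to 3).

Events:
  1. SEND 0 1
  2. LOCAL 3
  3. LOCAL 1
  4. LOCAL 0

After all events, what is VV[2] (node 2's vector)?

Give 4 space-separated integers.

Initial: VV[0]=[0, 0, 0, 0]
Initial: VV[1]=[0, 0, 0, 0]
Initial: VV[2]=[0, 0, 0, 0]
Initial: VV[3]=[0, 0, 0, 0]
Event 1: SEND 0->1: VV[0][0]++ -> VV[0]=[1, 0, 0, 0], msg_vec=[1, 0, 0, 0]; VV[1]=max(VV[1],msg_vec) then VV[1][1]++ -> VV[1]=[1, 1, 0, 0]
Event 2: LOCAL 3: VV[3][3]++ -> VV[3]=[0, 0, 0, 1]
Event 3: LOCAL 1: VV[1][1]++ -> VV[1]=[1, 2, 0, 0]
Event 4: LOCAL 0: VV[0][0]++ -> VV[0]=[2, 0, 0, 0]
Final vectors: VV[0]=[2, 0, 0, 0]; VV[1]=[1, 2, 0, 0]; VV[2]=[0, 0, 0, 0]; VV[3]=[0, 0, 0, 1]

Answer: 0 0 0 0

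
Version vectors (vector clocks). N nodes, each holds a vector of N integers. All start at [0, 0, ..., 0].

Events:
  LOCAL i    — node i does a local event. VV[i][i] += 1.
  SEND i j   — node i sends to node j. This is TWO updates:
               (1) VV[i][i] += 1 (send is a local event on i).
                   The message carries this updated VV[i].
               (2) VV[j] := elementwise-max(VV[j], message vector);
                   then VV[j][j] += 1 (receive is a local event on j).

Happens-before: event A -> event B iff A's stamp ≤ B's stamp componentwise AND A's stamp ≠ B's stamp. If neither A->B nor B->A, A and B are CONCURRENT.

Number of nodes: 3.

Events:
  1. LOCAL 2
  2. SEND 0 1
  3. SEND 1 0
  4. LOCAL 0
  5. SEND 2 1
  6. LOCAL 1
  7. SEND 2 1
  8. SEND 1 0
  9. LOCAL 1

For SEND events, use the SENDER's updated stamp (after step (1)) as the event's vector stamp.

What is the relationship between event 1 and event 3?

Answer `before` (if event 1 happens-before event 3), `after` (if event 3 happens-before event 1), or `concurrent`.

Answer: concurrent

Derivation:
Initial: VV[0]=[0, 0, 0]
Initial: VV[1]=[0, 0, 0]
Initial: VV[2]=[0, 0, 0]
Event 1: LOCAL 2: VV[2][2]++ -> VV[2]=[0, 0, 1]
Event 2: SEND 0->1: VV[0][0]++ -> VV[0]=[1, 0, 0], msg_vec=[1, 0, 0]; VV[1]=max(VV[1],msg_vec) then VV[1][1]++ -> VV[1]=[1, 1, 0]
Event 3: SEND 1->0: VV[1][1]++ -> VV[1]=[1, 2, 0], msg_vec=[1, 2, 0]; VV[0]=max(VV[0],msg_vec) then VV[0][0]++ -> VV[0]=[2, 2, 0]
Event 4: LOCAL 0: VV[0][0]++ -> VV[0]=[3, 2, 0]
Event 5: SEND 2->1: VV[2][2]++ -> VV[2]=[0, 0, 2], msg_vec=[0, 0, 2]; VV[1]=max(VV[1],msg_vec) then VV[1][1]++ -> VV[1]=[1, 3, 2]
Event 6: LOCAL 1: VV[1][1]++ -> VV[1]=[1, 4, 2]
Event 7: SEND 2->1: VV[2][2]++ -> VV[2]=[0, 0, 3], msg_vec=[0, 0, 3]; VV[1]=max(VV[1],msg_vec) then VV[1][1]++ -> VV[1]=[1, 5, 3]
Event 8: SEND 1->0: VV[1][1]++ -> VV[1]=[1, 6, 3], msg_vec=[1, 6, 3]; VV[0]=max(VV[0],msg_vec) then VV[0][0]++ -> VV[0]=[4, 6, 3]
Event 9: LOCAL 1: VV[1][1]++ -> VV[1]=[1, 7, 3]
Event 1 stamp: [0, 0, 1]
Event 3 stamp: [1, 2, 0]
[0, 0, 1] <= [1, 2, 0]? False
[1, 2, 0] <= [0, 0, 1]? False
Relation: concurrent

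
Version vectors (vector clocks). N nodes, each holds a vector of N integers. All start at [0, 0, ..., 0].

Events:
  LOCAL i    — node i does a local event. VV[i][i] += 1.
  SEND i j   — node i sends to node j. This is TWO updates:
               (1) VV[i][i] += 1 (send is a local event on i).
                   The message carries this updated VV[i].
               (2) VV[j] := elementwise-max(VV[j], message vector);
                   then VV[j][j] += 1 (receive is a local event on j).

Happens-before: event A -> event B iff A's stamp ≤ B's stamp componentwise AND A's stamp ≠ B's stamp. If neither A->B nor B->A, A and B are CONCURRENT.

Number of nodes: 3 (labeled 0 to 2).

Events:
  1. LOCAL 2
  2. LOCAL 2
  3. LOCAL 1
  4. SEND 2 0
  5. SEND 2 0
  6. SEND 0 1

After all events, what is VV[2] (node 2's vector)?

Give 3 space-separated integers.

Answer: 0 0 4

Derivation:
Initial: VV[0]=[0, 0, 0]
Initial: VV[1]=[0, 0, 0]
Initial: VV[2]=[0, 0, 0]
Event 1: LOCAL 2: VV[2][2]++ -> VV[2]=[0, 0, 1]
Event 2: LOCAL 2: VV[2][2]++ -> VV[2]=[0, 0, 2]
Event 3: LOCAL 1: VV[1][1]++ -> VV[1]=[0, 1, 0]
Event 4: SEND 2->0: VV[2][2]++ -> VV[2]=[0, 0, 3], msg_vec=[0, 0, 3]; VV[0]=max(VV[0],msg_vec) then VV[0][0]++ -> VV[0]=[1, 0, 3]
Event 5: SEND 2->0: VV[2][2]++ -> VV[2]=[0, 0, 4], msg_vec=[0, 0, 4]; VV[0]=max(VV[0],msg_vec) then VV[0][0]++ -> VV[0]=[2, 0, 4]
Event 6: SEND 0->1: VV[0][0]++ -> VV[0]=[3, 0, 4], msg_vec=[3, 0, 4]; VV[1]=max(VV[1],msg_vec) then VV[1][1]++ -> VV[1]=[3, 2, 4]
Final vectors: VV[0]=[3, 0, 4]; VV[1]=[3, 2, 4]; VV[2]=[0, 0, 4]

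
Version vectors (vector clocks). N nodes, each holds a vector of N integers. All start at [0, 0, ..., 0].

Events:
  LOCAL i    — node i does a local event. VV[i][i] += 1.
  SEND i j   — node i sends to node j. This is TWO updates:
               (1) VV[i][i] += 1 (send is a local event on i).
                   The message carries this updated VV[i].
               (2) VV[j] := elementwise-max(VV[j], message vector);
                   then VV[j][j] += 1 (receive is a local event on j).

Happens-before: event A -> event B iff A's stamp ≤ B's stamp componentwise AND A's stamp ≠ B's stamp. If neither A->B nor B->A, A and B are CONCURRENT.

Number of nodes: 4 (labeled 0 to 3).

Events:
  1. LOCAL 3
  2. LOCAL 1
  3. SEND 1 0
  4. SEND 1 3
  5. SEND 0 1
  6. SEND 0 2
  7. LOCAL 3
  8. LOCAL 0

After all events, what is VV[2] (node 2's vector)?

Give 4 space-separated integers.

Initial: VV[0]=[0, 0, 0, 0]
Initial: VV[1]=[0, 0, 0, 0]
Initial: VV[2]=[0, 0, 0, 0]
Initial: VV[3]=[0, 0, 0, 0]
Event 1: LOCAL 3: VV[3][3]++ -> VV[3]=[0, 0, 0, 1]
Event 2: LOCAL 1: VV[1][1]++ -> VV[1]=[0, 1, 0, 0]
Event 3: SEND 1->0: VV[1][1]++ -> VV[1]=[0, 2, 0, 0], msg_vec=[0, 2, 0, 0]; VV[0]=max(VV[0],msg_vec) then VV[0][0]++ -> VV[0]=[1, 2, 0, 0]
Event 4: SEND 1->3: VV[1][1]++ -> VV[1]=[0, 3, 0, 0], msg_vec=[0, 3, 0, 0]; VV[3]=max(VV[3],msg_vec) then VV[3][3]++ -> VV[3]=[0, 3, 0, 2]
Event 5: SEND 0->1: VV[0][0]++ -> VV[0]=[2, 2, 0, 0], msg_vec=[2, 2, 0, 0]; VV[1]=max(VV[1],msg_vec) then VV[1][1]++ -> VV[1]=[2, 4, 0, 0]
Event 6: SEND 0->2: VV[0][0]++ -> VV[0]=[3, 2, 0, 0], msg_vec=[3, 2, 0, 0]; VV[2]=max(VV[2],msg_vec) then VV[2][2]++ -> VV[2]=[3, 2, 1, 0]
Event 7: LOCAL 3: VV[3][3]++ -> VV[3]=[0, 3, 0, 3]
Event 8: LOCAL 0: VV[0][0]++ -> VV[0]=[4, 2, 0, 0]
Final vectors: VV[0]=[4, 2, 0, 0]; VV[1]=[2, 4, 0, 0]; VV[2]=[3, 2, 1, 0]; VV[3]=[0, 3, 0, 3]

Answer: 3 2 1 0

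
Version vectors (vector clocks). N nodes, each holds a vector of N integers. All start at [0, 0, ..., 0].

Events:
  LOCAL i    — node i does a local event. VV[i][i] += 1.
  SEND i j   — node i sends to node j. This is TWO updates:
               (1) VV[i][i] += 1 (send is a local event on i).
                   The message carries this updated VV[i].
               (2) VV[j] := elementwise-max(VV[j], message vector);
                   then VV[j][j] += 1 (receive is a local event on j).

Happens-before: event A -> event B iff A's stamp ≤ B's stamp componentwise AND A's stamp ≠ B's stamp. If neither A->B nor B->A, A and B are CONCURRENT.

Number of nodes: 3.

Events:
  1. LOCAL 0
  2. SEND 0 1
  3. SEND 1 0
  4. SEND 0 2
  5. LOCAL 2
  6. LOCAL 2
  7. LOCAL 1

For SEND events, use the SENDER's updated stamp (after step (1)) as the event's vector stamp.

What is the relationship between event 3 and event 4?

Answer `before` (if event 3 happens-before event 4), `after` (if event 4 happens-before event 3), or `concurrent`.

Answer: before

Derivation:
Initial: VV[0]=[0, 0, 0]
Initial: VV[1]=[0, 0, 0]
Initial: VV[2]=[0, 0, 0]
Event 1: LOCAL 0: VV[0][0]++ -> VV[0]=[1, 0, 0]
Event 2: SEND 0->1: VV[0][0]++ -> VV[0]=[2, 0, 0], msg_vec=[2, 0, 0]; VV[1]=max(VV[1],msg_vec) then VV[1][1]++ -> VV[1]=[2, 1, 0]
Event 3: SEND 1->0: VV[1][1]++ -> VV[1]=[2, 2, 0], msg_vec=[2, 2, 0]; VV[0]=max(VV[0],msg_vec) then VV[0][0]++ -> VV[0]=[3, 2, 0]
Event 4: SEND 0->2: VV[0][0]++ -> VV[0]=[4, 2, 0], msg_vec=[4, 2, 0]; VV[2]=max(VV[2],msg_vec) then VV[2][2]++ -> VV[2]=[4, 2, 1]
Event 5: LOCAL 2: VV[2][2]++ -> VV[2]=[4, 2, 2]
Event 6: LOCAL 2: VV[2][2]++ -> VV[2]=[4, 2, 3]
Event 7: LOCAL 1: VV[1][1]++ -> VV[1]=[2, 3, 0]
Event 3 stamp: [2, 2, 0]
Event 4 stamp: [4, 2, 0]
[2, 2, 0] <= [4, 2, 0]? True
[4, 2, 0] <= [2, 2, 0]? False
Relation: before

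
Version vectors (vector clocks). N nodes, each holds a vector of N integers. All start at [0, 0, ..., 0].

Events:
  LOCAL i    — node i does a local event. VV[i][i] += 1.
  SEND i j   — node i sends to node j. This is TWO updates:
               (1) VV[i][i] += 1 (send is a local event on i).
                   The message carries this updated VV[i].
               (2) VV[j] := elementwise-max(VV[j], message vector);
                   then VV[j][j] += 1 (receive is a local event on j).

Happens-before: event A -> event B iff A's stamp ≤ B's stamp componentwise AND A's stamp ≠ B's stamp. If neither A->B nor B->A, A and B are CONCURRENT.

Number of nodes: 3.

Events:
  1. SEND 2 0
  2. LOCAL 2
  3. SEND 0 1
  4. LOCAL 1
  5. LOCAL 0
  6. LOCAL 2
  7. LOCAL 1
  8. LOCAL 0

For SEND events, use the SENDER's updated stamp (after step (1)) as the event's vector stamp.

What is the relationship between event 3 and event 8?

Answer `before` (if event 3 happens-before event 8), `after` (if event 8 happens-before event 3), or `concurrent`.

Initial: VV[0]=[0, 0, 0]
Initial: VV[1]=[0, 0, 0]
Initial: VV[2]=[0, 0, 0]
Event 1: SEND 2->0: VV[2][2]++ -> VV[2]=[0, 0, 1], msg_vec=[0, 0, 1]; VV[0]=max(VV[0],msg_vec) then VV[0][0]++ -> VV[0]=[1, 0, 1]
Event 2: LOCAL 2: VV[2][2]++ -> VV[2]=[0, 0, 2]
Event 3: SEND 0->1: VV[0][0]++ -> VV[0]=[2, 0, 1], msg_vec=[2, 0, 1]; VV[1]=max(VV[1],msg_vec) then VV[1][1]++ -> VV[1]=[2, 1, 1]
Event 4: LOCAL 1: VV[1][1]++ -> VV[1]=[2, 2, 1]
Event 5: LOCAL 0: VV[0][0]++ -> VV[0]=[3, 0, 1]
Event 6: LOCAL 2: VV[2][2]++ -> VV[2]=[0, 0, 3]
Event 7: LOCAL 1: VV[1][1]++ -> VV[1]=[2, 3, 1]
Event 8: LOCAL 0: VV[0][0]++ -> VV[0]=[4, 0, 1]
Event 3 stamp: [2, 0, 1]
Event 8 stamp: [4, 0, 1]
[2, 0, 1] <= [4, 0, 1]? True
[4, 0, 1] <= [2, 0, 1]? False
Relation: before

Answer: before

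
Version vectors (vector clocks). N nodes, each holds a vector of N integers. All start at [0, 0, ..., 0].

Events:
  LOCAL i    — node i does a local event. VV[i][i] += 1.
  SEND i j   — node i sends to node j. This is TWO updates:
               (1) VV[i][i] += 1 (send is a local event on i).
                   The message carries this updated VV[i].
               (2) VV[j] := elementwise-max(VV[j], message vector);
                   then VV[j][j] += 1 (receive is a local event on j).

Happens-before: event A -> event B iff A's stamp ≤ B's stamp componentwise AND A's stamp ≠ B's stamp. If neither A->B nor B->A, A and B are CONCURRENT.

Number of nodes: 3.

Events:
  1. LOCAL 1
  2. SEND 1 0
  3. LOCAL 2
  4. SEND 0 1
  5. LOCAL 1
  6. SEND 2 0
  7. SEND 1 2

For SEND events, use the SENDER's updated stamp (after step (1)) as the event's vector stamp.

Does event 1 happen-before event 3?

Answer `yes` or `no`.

Answer: no

Derivation:
Initial: VV[0]=[0, 0, 0]
Initial: VV[1]=[0, 0, 0]
Initial: VV[2]=[0, 0, 0]
Event 1: LOCAL 1: VV[1][1]++ -> VV[1]=[0, 1, 0]
Event 2: SEND 1->0: VV[1][1]++ -> VV[1]=[0, 2, 0], msg_vec=[0, 2, 0]; VV[0]=max(VV[0],msg_vec) then VV[0][0]++ -> VV[0]=[1, 2, 0]
Event 3: LOCAL 2: VV[2][2]++ -> VV[2]=[0, 0, 1]
Event 4: SEND 0->1: VV[0][0]++ -> VV[0]=[2, 2, 0], msg_vec=[2, 2, 0]; VV[1]=max(VV[1],msg_vec) then VV[1][1]++ -> VV[1]=[2, 3, 0]
Event 5: LOCAL 1: VV[1][1]++ -> VV[1]=[2, 4, 0]
Event 6: SEND 2->0: VV[2][2]++ -> VV[2]=[0, 0, 2], msg_vec=[0, 0, 2]; VV[0]=max(VV[0],msg_vec) then VV[0][0]++ -> VV[0]=[3, 2, 2]
Event 7: SEND 1->2: VV[1][1]++ -> VV[1]=[2, 5, 0], msg_vec=[2, 5, 0]; VV[2]=max(VV[2],msg_vec) then VV[2][2]++ -> VV[2]=[2, 5, 3]
Event 1 stamp: [0, 1, 0]
Event 3 stamp: [0, 0, 1]
[0, 1, 0] <= [0, 0, 1]? False. Equal? False. Happens-before: False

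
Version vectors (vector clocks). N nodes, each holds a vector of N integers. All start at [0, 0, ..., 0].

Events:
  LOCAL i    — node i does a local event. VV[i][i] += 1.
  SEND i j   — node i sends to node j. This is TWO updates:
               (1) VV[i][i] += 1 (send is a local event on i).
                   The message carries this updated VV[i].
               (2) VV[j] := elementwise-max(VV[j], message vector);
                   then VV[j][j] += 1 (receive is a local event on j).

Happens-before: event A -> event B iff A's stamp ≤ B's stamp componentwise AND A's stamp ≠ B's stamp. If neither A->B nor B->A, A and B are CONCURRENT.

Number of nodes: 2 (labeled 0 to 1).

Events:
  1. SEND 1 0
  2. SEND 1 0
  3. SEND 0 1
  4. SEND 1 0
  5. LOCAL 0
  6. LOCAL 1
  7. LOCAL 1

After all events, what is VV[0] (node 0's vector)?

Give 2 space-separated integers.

Initial: VV[0]=[0, 0]
Initial: VV[1]=[0, 0]
Event 1: SEND 1->0: VV[1][1]++ -> VV[1]=[0, 1], msg_vec=[0, 1]; VV[0]=max(VV[0],msg_vec) then VV[0][0]++ -> VV[0]=[1, 1]
Event 2: SEND 1->0: VV[1][1]++ -> VV[1]=[0, 2], msg_vec=[0, 2]; VV[0]=max(VV[0],msg_vec) then VV[0][0]++ -> VV[0]=[2, 2]
Event 3: SEND 0->1: VV[0][0]++ -> VV[0]=[3, 2], msg_vec=[3, 2]; VV[1]=max(VV[1],msg_vec) then VV[1][1]++ -> VV[1]=[3, 3]
Event 4: SEND 1->0: VV[1][1]++ -> VV[1]=[3, 4], msg_vec=[3, 4]; VV[0]=max(VV[0],msg_vec) then VV[0][0]++ -> VV[0]=[4, 4]
Event 5: LOCAL 0: VV[0][0]++ -> VV[0]=[5, 4]
Event 6: LOCAL 1: VV[1][1]++ -> VV[1]=[3, 5]
Event 7: LOCAL 1: VV[1][1]++ -> VV[1]=[3, 6]
Final vectors: VV[0]=[5, 4]; VV[1]=[3, 6]

Answer: 5 4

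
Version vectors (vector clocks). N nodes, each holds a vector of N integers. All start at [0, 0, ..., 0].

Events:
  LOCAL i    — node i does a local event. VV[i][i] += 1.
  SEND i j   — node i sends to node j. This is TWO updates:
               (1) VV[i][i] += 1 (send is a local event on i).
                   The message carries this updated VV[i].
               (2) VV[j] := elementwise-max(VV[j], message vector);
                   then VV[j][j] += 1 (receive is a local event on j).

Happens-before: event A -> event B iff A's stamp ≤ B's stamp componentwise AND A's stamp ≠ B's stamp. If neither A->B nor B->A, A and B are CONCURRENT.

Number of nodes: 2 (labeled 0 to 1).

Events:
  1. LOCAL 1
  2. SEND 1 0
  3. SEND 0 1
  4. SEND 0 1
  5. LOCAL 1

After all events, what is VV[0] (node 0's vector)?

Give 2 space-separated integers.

Answer: 3 2

Derivation:
Initial: VV[0]=[0, 0]
Initial: VV[1]=[0, 0]
Event 1: LOCAL 1: VV[1][1]++ -> VV[1]=[0, 1]
Event 2: SEND 1->0: VV[1][1]++ -> VV[1]=[0, 2], msg_vec=[0, 2]; VV[0]=max(VV[0],msg_vec) then VV[0][0]++ -> VV[0]=[1, 2]
Event 3: SEND 0->1: VV[0][0]++ -> VV[0]=[2, 2], msg_vec=[2, 2]; VV[1]=max(VV[1],msg_vec) then VV[1][1]++ -> VV[1]=[2, 3]
Event 4: SEND 0->1: VV[0][0]++ -> VV[0]=[3, 2], msg_vec=[3, 2]; VV[1]=max(VV[1],msg_vec) then VV[1][1]++ -> VV[1]=[3, 4]
Event 5: LOCAL 1: VV[1][1]++ -> VV[1]=[3, 5]
Final vectors: VV[0]=[3, 2]; VV[1]=[3, 5]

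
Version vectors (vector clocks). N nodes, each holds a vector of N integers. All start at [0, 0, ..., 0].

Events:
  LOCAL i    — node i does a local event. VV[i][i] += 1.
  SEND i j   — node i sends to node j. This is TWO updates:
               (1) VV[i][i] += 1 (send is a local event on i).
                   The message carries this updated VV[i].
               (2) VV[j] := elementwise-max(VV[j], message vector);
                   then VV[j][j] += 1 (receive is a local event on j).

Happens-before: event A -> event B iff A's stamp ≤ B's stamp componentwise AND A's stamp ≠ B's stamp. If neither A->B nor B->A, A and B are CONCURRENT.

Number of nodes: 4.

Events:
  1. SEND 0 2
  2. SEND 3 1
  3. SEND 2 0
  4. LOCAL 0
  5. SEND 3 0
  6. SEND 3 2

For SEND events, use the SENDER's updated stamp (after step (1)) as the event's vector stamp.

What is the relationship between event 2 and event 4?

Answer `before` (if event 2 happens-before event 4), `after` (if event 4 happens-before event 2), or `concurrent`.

Initial: VV[0]=[0, 0, 0, 0]
Initial: VV[1]=[0, 0, 0, 0]
Initial: VV[2]=[0, 0, 0, 0]
Initial: VV[3]=[0, 0, 0, 0]
Event 1: SEND 0->2: VV[0][0]++ -> VV[0]=[1, 0, 0, 0], msg_vec=[1, 0, 0, 0]; VV[2]=max(VV[2],msg_vec) then VV[2][2]++ -> VV[2]=[1, 0, 1, 0]
Event 2: SEND 3->1: VV[3][3]++ -> VV[3]=[0, 0, 0, 1], msg_vec=[0, 0, 0, 1]; VV[1]=max(VV[1],msg_vec) then VV[1][1]++ -> VV[1]=[0, 1, 0, 1]
Event 3: SEND 2->0: VV[2][2]++ -> VV[2]=[1, 0, 2, 0], msg_vec=[1, 0, 2, 0]; VV[0]=max(VV[0],msg_vec) then VV[0][0]++ -> VV[0]=[2, 0, 2, 0]
Event 4: LOCAL 0: VV[0][0]++ -> VV[0]=[3, 0, 2, 0]
Event 5: SEND 3->0: VV[3][3]++ -> VV[3]=[0, 0, 0, 2], msg_vec=[0, 0, 0, 2]; VV[0]=max(VV[0],msg_vec) then VV[0][0]++ -> VV[0]=[4, 0, 2, 2]
Event 6: SEND 3->2: VV[3][3]++ -> VV[3]=[0, 0, 0, 3], msg_vec=[0, 0, 0, 3]; VV[2]=max(VV[2],msg_vec) then VV[2][2]++ -> VV[2]=[1, 0, 3, 3]
Event 2 stamp: [0, 0, 0, 1]
Event 4 stamp: [3, 0, 2, 0]
[0, 0, 0, 1] <= [3, 0, 2, 0]? False
[3, 0, 2, 0] <= [0, 0, 0, 1]? False
Relation: concurrent

Answer: concurrent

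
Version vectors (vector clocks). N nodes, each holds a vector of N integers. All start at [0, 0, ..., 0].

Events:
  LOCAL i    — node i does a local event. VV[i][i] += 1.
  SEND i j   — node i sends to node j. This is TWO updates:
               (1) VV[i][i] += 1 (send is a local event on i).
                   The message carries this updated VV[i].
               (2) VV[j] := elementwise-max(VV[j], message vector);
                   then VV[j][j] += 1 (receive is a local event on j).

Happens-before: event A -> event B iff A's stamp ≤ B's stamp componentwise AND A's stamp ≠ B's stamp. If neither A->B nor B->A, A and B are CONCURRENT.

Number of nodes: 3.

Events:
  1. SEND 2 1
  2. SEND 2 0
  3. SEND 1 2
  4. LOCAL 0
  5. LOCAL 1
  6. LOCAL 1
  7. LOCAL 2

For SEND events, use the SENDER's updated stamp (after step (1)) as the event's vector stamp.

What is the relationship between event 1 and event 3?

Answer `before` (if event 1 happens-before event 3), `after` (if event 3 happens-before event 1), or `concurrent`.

Initial: VV[0]=[0, 0, 0]
Initial: VV[1]=[0, 0, 0]
Initial: VV[2]=[0, 0, 0]
Event 1: SEND 2->1: VV[2][2]++ -> VV[2]=[0, 0, 1], msg_vec=[0, 0, 1]; VV[1]=max(VV[1],msg_vec) then VV[1][1]++ -> VV[1]=[0, 1, 1]
Event 2: SEND 2->0: VV[2][2]++ -> VV[2]=[0, 0, 2], msg_vec=[0, 0, 2]; VV[0]=max(VV[0],msg_vec) then VV[0][0]++ -> VV[0]=[1, 0, 2]
Event 3: SEND 1->2: VV[1][1]++ -> VV[1]=[0, 2, 1], msg_vec=[0, 2, 1]; VV[2]=max(VV[2],msg_vec) then VV[2][2]++ -> VV[2]=[0, 2, 3]
Event 4: LOCAL 0: VV[0][0]++ -> VV[0]=[2, 0, 2]
Event 5: LOCAL 1: VV[1][1]++ -> VV[1]=[0, 3, 1]
Event 6: LOCAL 1: VV[1][1]++ -> VV[1]=[0, 4, 1]
Event 7: LOCAL 2: VV[2][2]++ -> VV[2]=[0, 2, 4]
Event 1 stamp: [0, 0, 1]
Event 3 stamp: [0, 2, 1]
[0, 0, 1] <= [0, 2, 1]? True
[0, 2, 1] <= [0, 0, 1]? False
Relation: before

Answer: before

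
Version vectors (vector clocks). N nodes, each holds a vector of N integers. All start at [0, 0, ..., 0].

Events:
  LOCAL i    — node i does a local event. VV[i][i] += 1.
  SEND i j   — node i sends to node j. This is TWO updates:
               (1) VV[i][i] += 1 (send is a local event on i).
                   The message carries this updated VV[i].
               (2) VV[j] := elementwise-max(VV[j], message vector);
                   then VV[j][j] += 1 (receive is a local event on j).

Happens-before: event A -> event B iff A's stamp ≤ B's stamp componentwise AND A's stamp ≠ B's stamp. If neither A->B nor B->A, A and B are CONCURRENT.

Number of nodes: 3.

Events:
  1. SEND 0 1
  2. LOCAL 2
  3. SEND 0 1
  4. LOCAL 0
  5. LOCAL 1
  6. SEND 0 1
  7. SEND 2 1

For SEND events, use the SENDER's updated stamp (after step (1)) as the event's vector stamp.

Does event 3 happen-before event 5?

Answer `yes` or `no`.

Answer: yes

Derivation:
Initial: VV[0]=[0, 0, 0]
Initial: VV[1]=[0, 0, 0]
Initial: VV[2]=[0, 0, 0]
Event 1: SEND 0->1: VV[0][0]++ -> VV[0]=[1, 0, 0], msg_vec=[1, 0, 0]; VV[1]=max(VV[1],msg_vec) then VV[1][1]++ -> VV[1]=[1, 1, 0]
Event 2: LOCAL 2: VV[2][2]++ -> VV[2]=[0, 0, 1]
Event 3: SEND 0->1: VV[0][0]++ -> VV[0]=[2, 0, 0], msg_vec=[2, 0, 0]; VV[1]=max(VV[1],msg_vec) then VV[1][1]++ -> VV[1]=[2, 2, 0]
Event 4: LOCAL 0: VV[0][0]++ -> VV[0]=[3, 0, 0]
Event 5: LOCAL 1: VV[1][1]++ -> VV[1]=[2, 3, 0]
Event 6: SEND 0->1: VV[0][0]++ -> VV[0]=[4, 0, 0], msg_vec=[4, 0, 0]; VV[1]=max(VV[1],msg_vec) then VV[1][1]++ -> VV[1]=[4, 4, 0]
Event 7: SEND 2->1: VV[2][2]++ -> VV[2]=[0, 0, 2], msg_vec=[0, 0, 2]; VV[1]=max(VV[1],msg_vec) then VV[1][1]++ -> VV[1]=[4, 5, 2]
Event 3 stamp: [2, 0, 0]
Event 5 stamp: [2, 3, 0]
[2, 0, 0] <= [2, 3, 0]? True. Equal? False. Happens-before: True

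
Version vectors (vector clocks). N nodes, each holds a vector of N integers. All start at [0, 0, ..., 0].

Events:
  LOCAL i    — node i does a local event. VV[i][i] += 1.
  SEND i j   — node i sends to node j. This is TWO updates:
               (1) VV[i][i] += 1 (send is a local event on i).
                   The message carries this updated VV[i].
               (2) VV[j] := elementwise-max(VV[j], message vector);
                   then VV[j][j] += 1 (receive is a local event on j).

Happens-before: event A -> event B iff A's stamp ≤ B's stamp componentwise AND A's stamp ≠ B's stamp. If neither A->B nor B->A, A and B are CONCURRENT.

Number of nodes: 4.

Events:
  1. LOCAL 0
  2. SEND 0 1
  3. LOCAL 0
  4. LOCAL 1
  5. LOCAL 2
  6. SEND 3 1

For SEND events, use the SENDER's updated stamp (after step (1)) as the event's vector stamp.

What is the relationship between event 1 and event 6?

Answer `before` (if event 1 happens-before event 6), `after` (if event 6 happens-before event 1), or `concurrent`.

Answer: concurrent

Derivation:
Initial: VV[0]=[0, 0, 0, 0]
Initial: VV[1]=[0, 0, 0, 0]
Initial: VV[2]=[0, 0, 0, 0]
Initial: VV[3]=[0, 0, 0, 0]
Event 1: LOCAL 0: VV[0][0]++ -> VV[0]=[1, 0, 0, 0]
Event 2: SEND 0->1: VV[0][0]++ -> VV[0]=[2, 0, 0, 0], msg_vec=[2, 0, 0, 0]; VV[1]=max(VV[1],msg_vec) then VV[1][1]++ -> VV[1]=[2, 1, 0, 0]
Event 3: LOCAL 0: VV[0][0]++ -> VV[0]=[3, 0, 0, 0]
Event 4: LOCAL 1: VV[1][1]++ -> VV[1]=[2, 2, 0, 0]
Event 5: LOCAL 2: VV[2][2]++ -> VV[2]=[0, 0, 1, 0]
Event 6: SEND 3->1: VV[3][3]++ -> VV[3]=[0, 0, 0, 1], msg_vec=[0, 0, 0, 1]; VV[1]=max(VV[1],msg_vec) then VV[1][1]++ -> VV[1]=[2, 3, 0, 1]
Event 1 stamp: [1, 0, 0, 0]
Event 6 stamp: [0, 0, 0, 1]
[1, 0, 0, 0] <= [0, 0, 0, 1]? False
[0, 0, 0, 1] <= [1, 0, 0, 0]? False
Relation: concurrent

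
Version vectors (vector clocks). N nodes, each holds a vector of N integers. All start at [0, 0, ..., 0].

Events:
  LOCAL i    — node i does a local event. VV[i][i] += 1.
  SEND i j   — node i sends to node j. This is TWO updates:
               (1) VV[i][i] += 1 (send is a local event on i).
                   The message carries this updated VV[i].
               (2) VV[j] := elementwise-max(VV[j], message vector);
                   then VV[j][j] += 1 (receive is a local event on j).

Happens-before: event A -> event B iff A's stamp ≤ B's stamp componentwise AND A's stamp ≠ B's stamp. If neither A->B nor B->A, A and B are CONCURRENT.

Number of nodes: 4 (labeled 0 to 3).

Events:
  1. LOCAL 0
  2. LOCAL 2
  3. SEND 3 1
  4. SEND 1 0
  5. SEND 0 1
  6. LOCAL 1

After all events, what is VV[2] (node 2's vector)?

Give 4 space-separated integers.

Answer: 0 0 1 0

Derivation:
Initial: VV[0]=[0, 0, 0, 0]
Initial: VV[1]=[0, 0, 0, 0]
Initial: VV[2]=[0, 0, 0, 0]
Initial: VV[3]=[0, 0, 0, 0]
Event 1: LOCAL 0: VV[0][0]++ -> VV[0]=[1, 0, 0, 0]
Event 2: LOCAL 2: VV[2][2]++ -> VV[2]=[0, 0, 1, 0]
Event 3: SEND 3->1: VV[3][3]++ -> VV[3]=[0, 0, 0, 1], msg_vec=[0, 0, 0, 1]; VV[1]=max(VV[1],msg_vec) then VV[1][1]++ -> VV[1]=[0, 1, 0, 1]
Event 4: SEND 1->0: VV[1][1]++ -> VV[1]=[0, 2, 0, 1], msg_vec=[0, 2, 0, 1]; VV[0]=max(VV[0],msg_vec) then VV[0][0]++ -> VV[0]=[2, 2, 0, 1]
Event 5: SEND 0->1: VV[0][0]++ -> VV[0]=[3, 2, 0, 1], msg_vec=[3, 2, 0, 1]; VV[1]=max(VV[1],msg_vec) then VV[1][1]++ -> VV[1]=[3, 3, 0, 1]
Event 6: LOCAL 1: VV[1][1]++ -> VV[1]=[3, 4, 0, 1]
Final vectors: VV[0]=[3, 2, 0, 1]; VV[1]=[3, 4, 0, 1]; VV[2]=[0, 0, 1, 0]; VV[3]=[0, 0, 0, 1]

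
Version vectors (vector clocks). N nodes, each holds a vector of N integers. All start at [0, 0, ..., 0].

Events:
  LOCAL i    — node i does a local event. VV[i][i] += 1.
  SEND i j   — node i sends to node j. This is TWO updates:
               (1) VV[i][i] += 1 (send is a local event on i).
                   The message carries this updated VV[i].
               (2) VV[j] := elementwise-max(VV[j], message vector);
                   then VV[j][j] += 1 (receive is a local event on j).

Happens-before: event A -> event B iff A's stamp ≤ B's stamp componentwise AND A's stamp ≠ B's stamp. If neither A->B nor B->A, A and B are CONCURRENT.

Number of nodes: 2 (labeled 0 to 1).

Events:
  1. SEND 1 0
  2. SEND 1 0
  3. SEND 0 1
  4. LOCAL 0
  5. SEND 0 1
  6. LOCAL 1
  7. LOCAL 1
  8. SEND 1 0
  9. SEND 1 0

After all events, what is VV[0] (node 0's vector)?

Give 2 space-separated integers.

Initial: VV[0]=[0, 0]
Initial: VV[1]=[0, 0]
Event 1: SEND 1->0: VV[1][1]++ -> VV[1]=[0, 1], msg_vec=[0, 1]; VV[0]=max(VV[0],msg_vec) then VV[0][0]++ -> VV[0]=[1, 1]
Event 2: SEND 1->0: VV[1][1]++ -> VV[1]=[0, 2], msg_vec=[0, 2]; VV[0]=max(VV[0],msg_vec) then VV[0][0]++ -> VV[0]=[2, 2]
Event 3: SEND 0->1: VV[0][0]++ -> VV[0]=[3, 2], msg_vec=[3, 2]; VV[1]=max(VV[1],msg_vec) then VV[1][1]++ -> VV[1]=[3, 3]
Event 4: LOCAL 0: VV[0][0]++ -> VV[0]=[4, 2]
Event 5: SEND 0->1: VV[0][0]++ -> VV[0]=[5, 2], msg_vec=[5, 2]; VV[1]=max(VV[1],msg_vec) then VV[1][1]++ -> VV[1]=[5, 4]
Event 6: LOCAL 1: VV[1][1]++ -> VV[1]=[5, 5]
Event 7: LOCAL 1: VV[1][1]++ -> VV[1]=[5, 6]
Event 8: SEND 1->0: VV[1][1]++ -> VV[1]=[5, 7], msg_vec=[5, 7]; VV[0]=max(VV[0],msg_vec) then VV[0][0]++ -> VV[0]=[6, 7]
Event 9: SEND 1->0: VV[1][1]++ -> VV[1]=[5, 8], msg_vec=[5, 8]; VV[0]=max(VV[0],msg_vec) then VV[0][0]++ -> VV[0]=[7, 8]
Final vectors: VV[0]=[7, 8]; VV[1]=[5, 8]

Answer: 7 8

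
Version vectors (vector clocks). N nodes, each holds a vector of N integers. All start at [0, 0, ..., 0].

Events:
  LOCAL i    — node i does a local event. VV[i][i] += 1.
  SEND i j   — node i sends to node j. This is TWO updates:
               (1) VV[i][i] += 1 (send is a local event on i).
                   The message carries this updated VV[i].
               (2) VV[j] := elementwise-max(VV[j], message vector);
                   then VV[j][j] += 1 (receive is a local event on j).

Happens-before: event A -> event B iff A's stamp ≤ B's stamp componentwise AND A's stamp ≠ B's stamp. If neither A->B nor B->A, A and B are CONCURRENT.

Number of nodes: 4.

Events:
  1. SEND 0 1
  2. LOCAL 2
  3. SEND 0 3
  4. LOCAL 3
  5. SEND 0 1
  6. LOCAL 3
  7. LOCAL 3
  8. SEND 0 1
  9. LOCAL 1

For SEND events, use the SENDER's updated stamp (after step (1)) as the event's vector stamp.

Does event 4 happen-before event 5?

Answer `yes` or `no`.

Initial: VV[0]=[0, 0, 0, 0]
Initial: VV[1]=[0, 0, 0, 0]
Initial: VV[2]=[0, 0, 0, 0]
Initial: VV[3]=[0, 0, 0, 0]
Event 1: SEND 0->1: VV[0][0]++ -> VV[0]=[1, 0, 0, 0], msg_vec=[1, 0, 0, 0]; VV[1]=max(VV[1],msg_vec) then VV[1][1]++ -> VV[1]=[1, 1, 0, 0]
Event 2: LOCAL 2: VV[2][2]++ -> VV[2]=[0, 0, 1, 0]
Event 3: SEND 0->3: VV[0][0]++ -> VV[0]=[2, 0, 0, 0], msg_vec=[2, 0, 0, 0]; VV[3]=max(VV[3],msg_vec) then VV[3][3]++ -> VV[3]=[2, 0, 0, 1]
Event 4: LOCAL 3: VV[3][3]++ -> VV[3]=[2, 0, 0, 2]
Event 5: SEND 0->1: VV[0][0]++ -> VV[0]=[3, 0, 0, 0], msg_vec=[3, 0, 0, 0]; VV[1]=max(VV[1],msg_vec) then VV[1][1]++ -> VV[1]=[3, 2, 0, 0]
Event 6: LOCAL 3: VV[3][3]++ -> VV[3]=[2, 0, 0, 3]
Event 7: LOCAL 3: VV[3][3]++ -> VV[3]=[2, 0, 0, 4]
Event 8: SEND 0->1: VV[0][0]++ -> VV[0]=[4, 0, 0, 0], msg_vec=[4, 0, 0, 0]; VV[1]=max(VV[1],msg_vec) then VV[1][1]++ -> VV[1]=[4, 3, 0, 0]
Event 9: LOCAL 1: VV[1][1]++ -> VV[1]=[4, 4, 0, 0]
Event 4 stamp: [2, 0, 0, 2]
Event 5 stamp: [3, 0, 0, 0]
[2, 0, 0, 2] <= [3, 0, 0, 0]? False. Equal? False. Happens-before: False

Answer: no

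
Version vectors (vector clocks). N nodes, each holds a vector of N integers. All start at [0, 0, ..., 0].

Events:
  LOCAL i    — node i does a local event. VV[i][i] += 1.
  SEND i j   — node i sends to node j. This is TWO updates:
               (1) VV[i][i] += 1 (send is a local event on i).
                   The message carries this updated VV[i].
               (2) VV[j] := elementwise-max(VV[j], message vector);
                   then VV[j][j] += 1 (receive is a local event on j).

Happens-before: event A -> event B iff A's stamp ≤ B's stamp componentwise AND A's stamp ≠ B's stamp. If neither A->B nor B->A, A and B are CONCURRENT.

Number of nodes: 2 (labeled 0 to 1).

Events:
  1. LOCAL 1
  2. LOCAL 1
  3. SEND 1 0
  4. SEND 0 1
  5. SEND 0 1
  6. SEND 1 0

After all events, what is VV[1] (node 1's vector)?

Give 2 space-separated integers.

Answer: 3 6

Derivation:
Initial: VV[0]=[0, 0]
Initial: VV[1]=[0, 0]
Event 1: LOCAL 1: VV[1][1]++ -> VV[1]=[0, 1]
Event 2: LOCAL 1: VV[1][1]++ -> VV[1]=[0, 2]
Event 3: SEND 1->0: VV[1][1]++ -> VV[1]=[0, 3], msg_vec=[0, 3]; VV[0]=max(VV[0],msg_vec) then VV[0][0]++ -> VV[0]=[1, 3]
Event 4: SEND 0->1: VV[0][0]++ -> VV[0]=[2, 3], msg_vec=[2, 3]; VV[1]=max(VV[1],msg_vec) then VV[1][1]++ -> VV[1]=[2, 4]
Event 5: SEND 0->1: VV[0][0]++ -> VV[0]=[3, 3], msg_vec=[3, 3]; VV[1]=max(VV[1],msg_vec) then VV[1][1]++ -> VV[1]=[3, 5]
Event 6: SEND 1->0: VV[1][1]++ -> VV[1]=[3, 6], msg_vec=[3, 6]; VV[0]=max(VV[0],msg_vec) then VV[0][0]++ -> VV[0]=[4, 6]
Final vectors: VV[0]=[4, 6]; VV[1]=[3, 6]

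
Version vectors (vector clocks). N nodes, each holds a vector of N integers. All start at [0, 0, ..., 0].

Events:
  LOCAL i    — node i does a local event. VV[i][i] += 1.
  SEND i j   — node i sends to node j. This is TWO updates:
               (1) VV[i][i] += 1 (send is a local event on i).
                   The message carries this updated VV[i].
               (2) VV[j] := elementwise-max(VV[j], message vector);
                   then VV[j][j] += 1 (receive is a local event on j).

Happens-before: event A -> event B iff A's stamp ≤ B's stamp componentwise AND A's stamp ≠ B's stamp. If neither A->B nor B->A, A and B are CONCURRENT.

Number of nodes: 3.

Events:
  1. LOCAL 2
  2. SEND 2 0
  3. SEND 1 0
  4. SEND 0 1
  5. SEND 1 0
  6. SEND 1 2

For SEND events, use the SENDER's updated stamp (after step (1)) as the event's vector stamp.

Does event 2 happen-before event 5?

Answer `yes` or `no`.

Answer: yes

Derivation:
Initial: VV[0]=[0, 0, 0]
Initial: VV[1]=[0, 0, 0]
Initial: VV[2]=[0, 0, 0]
Event 1: LOCAL 2: VV[2][2]++ -> VV[2]=[0, 0, 1]
Event 2: SEND 2->0: VV[2][2]++ -> VV[2]=[0, 0, 2], msg_vec=[0, 0, 2]; VV[0]=max(VV[0],msg_vec) then VV[0][0]++ -> VV[0]=[1, 0, 2]
Event 3: SEND 1->0: VV[1][1]++ -> VV[1]=[0, 1, 0], msg_vec=[0, 1, 0]; VV[0]=max(VV[0],msg_vec) then VV[0][0]++ -> VV[0]=[2, 1, 2]
Event 4: SEND 0->1: VV[0][0]++ -> VV[0]=[3, 1, 2], msg_vec=[3, 1, 2]; VV[1]=max(VV[1],msg_vec) then VV[1][1]++ -> VV[1]=[3, 2, 2]
Event 5: SEND 1->0: VV[1][1]++ -> VV[1]=[3, 3, 2], msg_vec=[3, 3, 2]; VV[0]=max(VV[0],msg_vec) then VV[0][0]++ -> VV[0]=[4, 3, 2]
Event 6: SEND 1->2: VV[1][1]++ -> VV[1]=[3, 4, 2], msg_vec=[3, 4, 2]; VV[2]=max(VV[2],msg_vec) then VV[2][2]++ -> VV[2]=[3, 4, 3]
Event 2 stamp: [0, 0, 2]
Event 5 stamp: [3, 3, 2]
[0, 0, 2] <= [3, 3, 2]? True. Equal? False. Happens-before: True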